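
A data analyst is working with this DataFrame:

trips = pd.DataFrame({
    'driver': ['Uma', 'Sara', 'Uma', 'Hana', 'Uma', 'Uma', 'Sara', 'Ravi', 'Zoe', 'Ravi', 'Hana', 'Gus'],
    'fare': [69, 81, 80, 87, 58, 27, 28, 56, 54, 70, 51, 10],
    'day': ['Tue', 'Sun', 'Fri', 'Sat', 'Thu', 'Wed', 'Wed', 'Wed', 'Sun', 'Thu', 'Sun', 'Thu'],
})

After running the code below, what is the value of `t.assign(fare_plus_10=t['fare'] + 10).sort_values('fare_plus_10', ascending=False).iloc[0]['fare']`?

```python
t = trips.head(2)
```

81

take first 2 rows:
  driver  fare  day
0    Uma    69  Tue
1   Sara    81  Sun
add column fare_plus_10 = t['fare'] + 10:
  driver  fare  day  fare_plus_10
0    Uma    69  Tue            79
1   Sara    81  Sun            91
sort by fare_plus_10 descending:
  driver  fare  day  fare_plus_10
1   Sara    81  Sun            91
0    Uma    69  Tue            79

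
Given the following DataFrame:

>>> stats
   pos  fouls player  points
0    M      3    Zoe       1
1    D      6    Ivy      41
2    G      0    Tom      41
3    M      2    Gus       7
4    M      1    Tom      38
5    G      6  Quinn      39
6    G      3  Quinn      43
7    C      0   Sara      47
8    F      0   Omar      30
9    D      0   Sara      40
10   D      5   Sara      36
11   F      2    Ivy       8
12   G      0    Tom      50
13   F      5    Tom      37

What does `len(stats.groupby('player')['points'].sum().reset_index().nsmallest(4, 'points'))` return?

group by player, sum of points:
player
Gus        7
Ivy       49
Omar      30
Quinn     82
Sara     123
Tom      166
Zoe        1
Name: points, dtype: int64
reset_index():
  player  points
0    Gus       7
1    Ivy      49
2   Omar      30
3  Quinn      82
4   Sara     123
5    Tom     166
6    Zoe       1
take 4 rows with smallest points:
  player  points
6    Zoe       1
0    Gus       7
2   Omar      30
1    Ivy      49

4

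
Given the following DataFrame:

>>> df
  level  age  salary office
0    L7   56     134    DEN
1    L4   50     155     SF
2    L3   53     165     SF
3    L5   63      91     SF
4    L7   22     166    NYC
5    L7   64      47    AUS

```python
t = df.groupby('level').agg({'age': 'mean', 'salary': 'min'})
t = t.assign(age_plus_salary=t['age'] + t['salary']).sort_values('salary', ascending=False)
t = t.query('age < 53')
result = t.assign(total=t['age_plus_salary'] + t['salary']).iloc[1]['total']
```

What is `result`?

141.333333333

group by level: mean(age), min(salary):
             age  salary
level                   
L3     53.000000     165
L4     50.000000     155
L5     63.000000      91
L7     47.333333      47
add column age_plus_salary = t['age'] + t['salary']:
             age  salary  age_plus_salary
level                                    
L3     53.000000     165       218.000000
L4     50.000000     155       205.000000
L5     63.000000      91       154.000000
L7     47.333333      47        94.333333
sort by salary descending:
             age  salary  age_plus_salary
level                                    
L3     53.000000     165       218.000000
L4     50.000000     155       205.000000
L5     63.000000      91       154.000000
L7     47.333333      47        94.333333
filter rows where age < 53:
             age  salary  age_plus_salary
level                                    
L4     50.000000     155       205.000000
L7     47.333333      47        94.333333
add column total = t['age_plus_salary'] + t['salary']:
             age  salary  age_plus_salary       total
level                                                
L4     50.000000     155       205.000000  360.000000
L7     47.333333      47        94.333333  141.333333
Finally, value at position 1, column 'total' = 141.333333333.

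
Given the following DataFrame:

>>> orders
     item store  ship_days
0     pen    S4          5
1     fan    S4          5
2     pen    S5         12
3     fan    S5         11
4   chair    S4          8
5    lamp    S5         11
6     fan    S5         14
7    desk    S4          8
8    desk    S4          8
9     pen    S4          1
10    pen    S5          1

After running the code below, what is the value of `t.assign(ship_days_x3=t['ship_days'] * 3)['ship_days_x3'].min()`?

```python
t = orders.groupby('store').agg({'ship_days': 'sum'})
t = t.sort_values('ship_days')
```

group by store, sum of ship_days:
       ship_days
store           
S4            35
S5            49
sort by ship_days:
       ship_days
store           
S4            35
S5            49
add column ship_days_x3 = t['ship_days'] * 3:
       ship_days  ship_days_x3
store                         
S4            35           105
S5            49           147

105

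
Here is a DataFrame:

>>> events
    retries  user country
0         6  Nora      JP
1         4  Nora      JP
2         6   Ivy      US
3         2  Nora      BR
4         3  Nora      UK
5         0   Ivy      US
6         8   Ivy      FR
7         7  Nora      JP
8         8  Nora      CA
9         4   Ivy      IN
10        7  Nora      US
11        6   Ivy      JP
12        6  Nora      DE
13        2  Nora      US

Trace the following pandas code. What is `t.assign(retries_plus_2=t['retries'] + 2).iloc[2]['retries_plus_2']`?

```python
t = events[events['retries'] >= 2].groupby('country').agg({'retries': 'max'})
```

filter rows where retries >= 2:
    retries  user country
0         6  Nora      JP
1         4  Nora      JP
2         6   Ivy      US
3         2  Nora      BR
4         3  Nora      UK
6         8   Ivy      FR
7         7  Nora      JP
8         8  Nora      CA
9         4   Ivy      IN
10        7  Nora      US
11        6   Ivy      JP
12        6  Nora      DE
13        2  Nora      US
group by country, max of retries:
         retries
country         
BR             2
CA             8
DE             6
FR             8
IN             4
JP             7
UK             3
US             7
add column retries_plus_2 = t['retries'] + 2:
         retries  retries_plus_2
country                         
BR             2               4
CA             8              10
DE             6               8
FR             8              10
IN             4               6
JP             7               9
UK             3               5
US             7               9

8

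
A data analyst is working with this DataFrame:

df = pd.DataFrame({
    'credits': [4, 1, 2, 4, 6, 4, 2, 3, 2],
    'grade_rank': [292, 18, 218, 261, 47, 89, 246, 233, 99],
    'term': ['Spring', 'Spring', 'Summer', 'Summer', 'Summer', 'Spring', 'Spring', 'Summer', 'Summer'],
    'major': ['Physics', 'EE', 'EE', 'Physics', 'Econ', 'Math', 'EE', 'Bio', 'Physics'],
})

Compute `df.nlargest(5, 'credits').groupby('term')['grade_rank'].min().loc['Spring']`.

89

take 5 rows with largest credits:
   credits  grade_rank    term    major
4        6          47  Summer     Econ
0        4         292  Spring  Physics
3        4         261  Summer  Physics
5        4          89  Spring     Math
7        3         233  Summer      Bio
group by term, min of grade_rank:
term
Spring    89
Summer    47
Name: grade_rank, dtype: int64
Reading off the value at index 'Spring', we get 89.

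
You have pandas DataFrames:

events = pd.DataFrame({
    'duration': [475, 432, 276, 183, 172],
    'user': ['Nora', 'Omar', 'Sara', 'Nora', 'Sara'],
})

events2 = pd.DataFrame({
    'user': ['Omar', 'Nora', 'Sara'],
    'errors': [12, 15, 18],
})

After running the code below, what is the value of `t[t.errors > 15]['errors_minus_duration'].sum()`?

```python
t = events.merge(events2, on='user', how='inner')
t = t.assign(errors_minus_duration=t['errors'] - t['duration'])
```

-412

merge on 'user' (how='inner') → 5 rows:
   duration  user  errors
0       475  Nora      15
1       432  Omar      12
2       276  Sara      18
3       183  Nora      15
4       172  Sara      18
add column errors_minus_duration = t['errors'] - t['duration']:
   duration  user  errors  errors_minus_duration
0       475  Nora      15                   -460
1       432  Omar      12                   -420
2       276  Sara      18                   -258
3       183  Nora      15                   -168
4       172  Sara      18                   -154
filter rows where errors > 15:
   duration  user  errors  errors_minus_duration
2       276  Sara      18                   -258
4       172  Sara      18                   -154
So sum() = -412.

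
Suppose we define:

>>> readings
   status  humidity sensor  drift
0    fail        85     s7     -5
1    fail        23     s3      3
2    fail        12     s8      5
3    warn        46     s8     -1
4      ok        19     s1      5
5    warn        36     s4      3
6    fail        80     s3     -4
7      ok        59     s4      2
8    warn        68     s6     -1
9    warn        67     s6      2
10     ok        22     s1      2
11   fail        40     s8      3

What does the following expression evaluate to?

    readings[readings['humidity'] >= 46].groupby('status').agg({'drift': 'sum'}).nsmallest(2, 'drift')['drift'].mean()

-4.5

filter rows where humidity >= 46:
  status  humidity sensor  drift
0   fail        85     s7     -5
3   warn        46     s8     -1
6   fail        80     s3     -4
7     ok        59     s4      2
8   warn        68     s6     -1
9   warn        67     s6      2
group by status, sum of drift:
        drift
status       
fail       -9
ok          2
warn        0
take 2 rows with smallest drift:
        drift
status       
fail       -9
warn        0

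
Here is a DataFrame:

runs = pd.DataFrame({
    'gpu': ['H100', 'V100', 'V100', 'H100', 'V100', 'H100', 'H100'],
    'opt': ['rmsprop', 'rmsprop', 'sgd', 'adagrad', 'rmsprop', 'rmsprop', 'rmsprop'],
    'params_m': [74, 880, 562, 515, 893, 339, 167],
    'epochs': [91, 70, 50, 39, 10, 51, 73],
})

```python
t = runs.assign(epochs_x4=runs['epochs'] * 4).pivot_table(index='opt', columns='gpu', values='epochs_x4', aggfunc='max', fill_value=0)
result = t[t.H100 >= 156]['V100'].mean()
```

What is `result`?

140.0

add column epochs_x4 = runs['epochs'] * 4:
    gpu      opt  params_m  epochs  epochs_x4
0  H100  rmsprop        74      91        364
1  V100  rmsprop       880      70        280
2  V100      sgd       562      50        200
3  H100  adagrad       515      39        156
4  V100  rmsprop       893      10         40
5  H100  rmsprop       339      51        204
6  H100  rmsprop       167      73        292
pivot: rows=opt, cols=gpu, max(epochs_x4):
gpu      H100  V100
opt                
adagrad   156     0
rmsprop   364   280
sgd         0   200
filter rows where H100 >= 156:
gpu      H100  V100
opt                
adagrad   156     0
rmsprop   364   280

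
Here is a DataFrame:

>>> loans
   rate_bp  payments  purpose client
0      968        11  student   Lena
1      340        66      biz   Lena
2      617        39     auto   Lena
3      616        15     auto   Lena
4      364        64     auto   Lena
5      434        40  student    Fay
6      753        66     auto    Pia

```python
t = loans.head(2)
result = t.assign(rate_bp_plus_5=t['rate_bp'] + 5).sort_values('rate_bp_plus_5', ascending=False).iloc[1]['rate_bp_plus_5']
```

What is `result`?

345

take first 2 rows:
   rate_bp  payments  purpose client
0      968        11  student   Lena
1      340        66      biz   Lena
add column rate_bp_plus_5 = t['rate_bp'] + 5:
   rate_bp  payments  purpose client  rate_bp_plus_5
0      968        11  student   Lena             973
1      340        66      biz   Lena             345
sort by rate_bp_plus_5 descending:
   rate_bp  payments  purpose client  rate_bp_plus_5
0      968        11  student   Lena             973
1      340        66      biz   Lena             345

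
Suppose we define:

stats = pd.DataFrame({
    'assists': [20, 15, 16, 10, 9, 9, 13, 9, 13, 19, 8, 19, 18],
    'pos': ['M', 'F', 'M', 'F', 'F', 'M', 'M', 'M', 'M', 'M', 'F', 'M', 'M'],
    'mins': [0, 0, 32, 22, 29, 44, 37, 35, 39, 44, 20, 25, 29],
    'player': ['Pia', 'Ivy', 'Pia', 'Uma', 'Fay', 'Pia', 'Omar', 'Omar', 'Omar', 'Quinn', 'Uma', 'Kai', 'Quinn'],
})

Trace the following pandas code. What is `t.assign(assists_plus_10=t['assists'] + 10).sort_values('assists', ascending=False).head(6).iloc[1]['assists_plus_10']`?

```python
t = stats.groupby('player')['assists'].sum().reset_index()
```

group by player, sum of assists:
player
Fay       9
Ivy      15
Kai      19
Omar     35
Pia      45
Quinn    37
Uma      18
Name: assists, dtype: int64
reset_index():
  player  assists
0    Fay        9
1    Ivy       15
2    Kai       19
3   Omar       35
4    Pia       45
5  Quinn       37
6    Uma       18
add column assists_plus_10 = t['assists'] + 10:
  player  assists  assists_plus_10
0    Fay        9               19
1    Ivy       15               25
2    Kai       19               29
3   Omar       35               45
4    Pia       45               55
5  Quinn       37               47
6    Uma       18               28
sort by assists descending:
  player  assists  assists_plus_10
4    Pia       45               55
5  Quinn       37               47
3   Omar       35               45
2    Kai       19               29
6    Uma       18               28
1    Ivy       15               25
0    Fay        9               19
take first 6 rows:
  player  assists  assists_plus_10
4    Pia       45               55
5  Quinn       37               47
3   Omar       35               45
2    Kai       19               29
6    Uma       18               28
1    Ivy       15               25

47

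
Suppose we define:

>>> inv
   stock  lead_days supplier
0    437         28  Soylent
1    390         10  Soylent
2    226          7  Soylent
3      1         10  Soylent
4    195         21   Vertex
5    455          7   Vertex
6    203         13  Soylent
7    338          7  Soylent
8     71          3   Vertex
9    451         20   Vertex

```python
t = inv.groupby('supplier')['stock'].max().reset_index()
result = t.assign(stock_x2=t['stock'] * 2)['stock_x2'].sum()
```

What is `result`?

group by supplier, max of stock:
supplier
Soylent    437
Vertex     455
Name: stock, dtype: int64
reset_index():
  supplier  stock
0  Soylent    437
1   Vertex    455
add column stock_x2 = t['stock'] * 2:
  supplier  stock  stock_x2
0  Soylent    437       874
1   Vertex    455       910
Finally, sum of column 'stock_x2' = 1784.

1784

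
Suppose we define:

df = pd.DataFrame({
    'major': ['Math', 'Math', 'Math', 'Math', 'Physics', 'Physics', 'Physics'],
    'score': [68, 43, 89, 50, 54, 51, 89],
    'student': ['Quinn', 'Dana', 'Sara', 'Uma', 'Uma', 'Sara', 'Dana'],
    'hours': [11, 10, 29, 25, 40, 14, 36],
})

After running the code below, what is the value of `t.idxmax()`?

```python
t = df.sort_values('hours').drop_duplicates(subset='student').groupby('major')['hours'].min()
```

sort by hours:
     major  score student  hours
1     Math     43    Dana     10
0     Math     68   Quinn     11
5  Physics     51    Sara     14
3     Math     50     Uma     25
2     Math     89    Sara     29
6  Physics     89    Dana     36
4  Physics     54     Uma     40
drop duplicate student (keep=first):
     major  score student  hours
1     Math     43    Dana     10
0     Math     68   Quinn     11
5  Physics     51    Sara     14
3     Math     50     Uma     25
group by major, min of hours:
major
Math       10
Physics    14
Name: hours, dtype: int64
Finally, label with the largest value = Physics.

Physics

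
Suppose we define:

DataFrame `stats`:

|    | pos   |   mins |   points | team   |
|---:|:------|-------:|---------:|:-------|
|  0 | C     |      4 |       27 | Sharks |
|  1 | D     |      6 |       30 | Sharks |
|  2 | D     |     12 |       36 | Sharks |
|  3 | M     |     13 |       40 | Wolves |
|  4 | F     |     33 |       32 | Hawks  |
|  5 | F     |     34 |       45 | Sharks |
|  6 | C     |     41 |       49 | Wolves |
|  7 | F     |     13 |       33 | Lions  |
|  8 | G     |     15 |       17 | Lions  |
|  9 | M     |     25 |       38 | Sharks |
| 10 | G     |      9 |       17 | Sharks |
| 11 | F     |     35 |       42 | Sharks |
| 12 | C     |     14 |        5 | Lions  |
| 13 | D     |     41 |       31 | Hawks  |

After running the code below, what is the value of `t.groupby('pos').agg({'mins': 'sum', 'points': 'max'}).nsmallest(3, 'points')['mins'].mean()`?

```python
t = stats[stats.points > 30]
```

68.6666666667

filter rows where points > 30:
   pos  mins  points    team
2    D    12      36  Sharks
3    M    13      40  Wolves
4    F    33      32   Hawks
5    F    34      45  Sharks
6    C    41      49  Wolves
7    F    13      33   Lions
9    M    25      38  Sharks
11   F    35      42  Sharks
13   D    41      31   Hawks
group by pos: sum(mins), max(points):
     mins  points
pos              
C      41      49
D      53      36
F     115      45
M      38      40
take 3 rows with smallest points:
     mins  points
pos              
D      53      36
M      38      40
F     115      45
mean of column 'mins' → 68.6666666667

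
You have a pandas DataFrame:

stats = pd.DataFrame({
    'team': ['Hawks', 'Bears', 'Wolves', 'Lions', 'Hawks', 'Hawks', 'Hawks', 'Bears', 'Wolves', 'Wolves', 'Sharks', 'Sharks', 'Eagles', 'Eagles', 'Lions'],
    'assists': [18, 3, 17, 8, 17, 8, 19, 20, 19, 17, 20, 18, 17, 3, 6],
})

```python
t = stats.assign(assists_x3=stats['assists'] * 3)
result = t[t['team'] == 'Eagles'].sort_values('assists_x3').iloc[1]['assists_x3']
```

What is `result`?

51

add column assists_x3 = stats['assists'] * 3:
      team  assists  assists_x3
0    Hawks       18          54
1    Bears        3           9
2   Wolves       17          51
3    Lions        8          24
4    Hawks       17          51
5    Hawks        8          24
6    Hawks       19          57
7    Bears       20          60
8   Wolves       19          57
9   Wolves       17          51
10  Sharks       20          60
11  Sharks       18          54
12  Eagles       17          51
13  Eagles        3           9
14   Lions        6          18
filter rows where team == 'Eagles':
      team  assists  assists_x3
12  Eagles       17          51
13  Eagles        3           9
sort by assists_x3:
      team  assists  assists_x3
13  Eagles        3           9
12  Eagles       17          51
Finally, value at position 1, column 'assists_x3' = 51.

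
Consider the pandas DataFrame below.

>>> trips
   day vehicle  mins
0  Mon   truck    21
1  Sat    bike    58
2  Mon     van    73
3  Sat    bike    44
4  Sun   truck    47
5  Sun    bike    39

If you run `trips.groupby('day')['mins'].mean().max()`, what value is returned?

51.0

group by day, mean of mins:
day
Mon    47.0
Sat    51.0
Sun    43.0
Name: mins, dtype: float64
So max() = 51.0.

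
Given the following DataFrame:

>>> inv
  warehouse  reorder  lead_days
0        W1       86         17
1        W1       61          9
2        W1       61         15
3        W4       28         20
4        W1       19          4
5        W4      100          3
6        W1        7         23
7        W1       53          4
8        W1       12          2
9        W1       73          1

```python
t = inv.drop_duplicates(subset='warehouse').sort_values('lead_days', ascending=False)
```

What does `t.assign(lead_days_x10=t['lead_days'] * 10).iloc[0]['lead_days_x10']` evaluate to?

drop duplicate warehouse (keep=first):
  warehouse  reorder  lead_days
0        W1       86         17
3        W4       28         20
sort by lead_days descending:
  warehouse  reorder  lead_days
3        W4       28         20
0        W1       86         17
add column lead_days_x10 = t['lead_days'] * 10:
  warehouse  reorder  lead_days  lead_days_x10
3        W4       28         20            200
0        W1       86         17            170

200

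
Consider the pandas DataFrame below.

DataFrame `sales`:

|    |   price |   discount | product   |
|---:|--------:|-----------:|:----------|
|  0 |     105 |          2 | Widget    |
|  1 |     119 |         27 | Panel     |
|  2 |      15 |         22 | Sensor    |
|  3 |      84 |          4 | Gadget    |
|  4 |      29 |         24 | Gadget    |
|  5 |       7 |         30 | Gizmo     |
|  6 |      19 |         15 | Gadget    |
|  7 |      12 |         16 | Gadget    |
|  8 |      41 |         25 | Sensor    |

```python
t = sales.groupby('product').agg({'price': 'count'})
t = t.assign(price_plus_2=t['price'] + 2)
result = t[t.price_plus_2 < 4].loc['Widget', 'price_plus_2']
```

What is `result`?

group by product, count of price:
         price
product       
Gadget       4
Gizmo        1
Panel        1
Sensor       2
Widget       1
add column price_plus_2 = t['price'] + 2:
         price  price_plus_2
product                     
Gadget       4             6
Gizmo        1             3
Panel        1             3
Sensor       2             4
Widget       1             3
filter rows where price_plus_2 < 4:
         price  price_plus_2
product                     
Gizmo        1             3
Panel        1             3
Widget       1             3

3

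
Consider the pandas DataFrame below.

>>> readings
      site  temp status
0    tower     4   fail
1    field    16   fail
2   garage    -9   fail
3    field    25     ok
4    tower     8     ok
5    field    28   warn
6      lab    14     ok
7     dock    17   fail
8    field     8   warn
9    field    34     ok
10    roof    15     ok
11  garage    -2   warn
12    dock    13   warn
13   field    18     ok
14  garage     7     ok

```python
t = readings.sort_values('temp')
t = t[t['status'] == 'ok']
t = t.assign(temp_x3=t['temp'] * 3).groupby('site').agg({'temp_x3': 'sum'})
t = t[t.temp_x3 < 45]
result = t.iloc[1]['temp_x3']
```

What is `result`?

sort by temp:
      site  temp status
2   garage    -9   fail
11  garage    -2   warn
0    tower     4   fail
14  garage     7     ok
4    tower     8     ok
8    field     8   warn
12    dock    13   warn
6      lab    14     ok
10    roof    15     ok
1    field    16   fail
7     dock    17   fail
13   field    18     ok
3    field    25     ok
5    field    28   warn
9    field    34     ok
filter rows where status == 'ok':
      site  temp status
14  garage     7     ok
4    tower     8     ok
6      lab    14     ok
10    roof    15     ok
13   field    18     ok
3    field    25     ok
9    field    34     ok
add column temp_x3 = t['temp'] * 3:
      site  temp status  temp_x3
14  garage     7     ok       21
4    tower     8     ok       24
6      lab    14     ok       42
10    roof    15     ok       45
13   field    18     ok       54
3    field    25     ok       75
9    field    34     ok      102
group by site, sum of temp_x3:
        temp_x3
site           
field       231
garage       21
lab          42
roof         45
tower        24
filter rows where temp_x3 < 45:
        temp_x3
site           
garage       21
lab          42
tower        24

42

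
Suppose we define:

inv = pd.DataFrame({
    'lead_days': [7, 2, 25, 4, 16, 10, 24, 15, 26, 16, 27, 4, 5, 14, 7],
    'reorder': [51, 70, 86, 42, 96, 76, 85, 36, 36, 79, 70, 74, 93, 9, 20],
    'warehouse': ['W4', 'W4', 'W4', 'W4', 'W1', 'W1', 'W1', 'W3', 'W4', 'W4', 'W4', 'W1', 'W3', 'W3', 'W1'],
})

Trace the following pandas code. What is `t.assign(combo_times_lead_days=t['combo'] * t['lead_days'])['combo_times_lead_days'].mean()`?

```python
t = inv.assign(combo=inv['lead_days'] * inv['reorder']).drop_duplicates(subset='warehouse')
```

add column combo = inv['lead_days'] * inv['reorder']:
    lead_days  reorder warehouse  combo
0           7       51        W4    357
1           2       70        W4    140
2          25       86        W4   2150
3           4       42        W4    168
4          16       96        W1   1536
5          10       76        W1    760
6          24       85        W1   2040
7          15       36        W3    540
8          26       36        W4    936
9          16       79        W4   1264
10         27       70        W4   1890
11          4       74        W1    296
12          5       93        W3    465
13         14        9        W3    126
14          7       20        W1    140
drop duplicate warehouse (keep=first):
   lead_days  reorder warehouse  combo
0          7       51        W4    357
4         16       96        W1   1536
7         15       36        W3    540
add column combo_times_lead_days = t['combo'] * t['lead_days']:
   lead_days  reorder warehouse  combo  combo_times_lead_days
0          7       51        W4    357                   2499
4         16       96        W1   1536                  24576
7         15       36        W3    540                   8100
Finally, mean of column 'combo_times_lead_days' = 11725.0.

11725.0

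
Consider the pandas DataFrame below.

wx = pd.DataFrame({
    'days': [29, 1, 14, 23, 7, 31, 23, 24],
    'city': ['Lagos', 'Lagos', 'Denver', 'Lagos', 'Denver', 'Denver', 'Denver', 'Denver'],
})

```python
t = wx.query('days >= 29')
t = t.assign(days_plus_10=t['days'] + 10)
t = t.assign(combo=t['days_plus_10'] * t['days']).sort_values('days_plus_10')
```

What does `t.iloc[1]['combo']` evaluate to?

1271

filter rows where days >= 29:
   days    city
0    29   Lagos
5    31  Denver
add column days_plus_10 = t['days'] + 10:
   days    city  days_plus_10
0    29   Lagos            39
5    31  Denver            41
add column combo = t['days_plus_10'] * t['days']:
   days    city  days_plus_10  combo
0    29   Lagos            39   1131
5    31  Denver            41   1271
sort by days_plus_10:
   days    city  days_plus_10  combo
0    29   Lagos            39   1131
5    31  Denver            41   1271
The value at position 1, column 'combo' is 1271.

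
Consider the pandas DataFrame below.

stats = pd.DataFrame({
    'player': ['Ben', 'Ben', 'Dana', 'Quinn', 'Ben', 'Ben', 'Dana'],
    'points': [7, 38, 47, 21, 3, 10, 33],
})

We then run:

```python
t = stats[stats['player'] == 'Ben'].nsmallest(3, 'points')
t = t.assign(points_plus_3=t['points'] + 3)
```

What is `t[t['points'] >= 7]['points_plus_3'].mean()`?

filter rows where player == 'Ben':
  player  points
0    Ben       7
1    Ben      38
4    Ben       3
5    Ben      10
take 3 rows with smallest points:
  player  points
4    Ben       3
0    Ben       7
5    Ben      10
add column points_plus_3 = t['points'] + 3:
  player  points  points_plus_3
4    Ben       3              6
0    Ben       7             10
5    Ben      10             13
filter rows where points >= 7:
  player  points  points_plus_3
0    Ben       7             10
5    Ben      10             13

11.5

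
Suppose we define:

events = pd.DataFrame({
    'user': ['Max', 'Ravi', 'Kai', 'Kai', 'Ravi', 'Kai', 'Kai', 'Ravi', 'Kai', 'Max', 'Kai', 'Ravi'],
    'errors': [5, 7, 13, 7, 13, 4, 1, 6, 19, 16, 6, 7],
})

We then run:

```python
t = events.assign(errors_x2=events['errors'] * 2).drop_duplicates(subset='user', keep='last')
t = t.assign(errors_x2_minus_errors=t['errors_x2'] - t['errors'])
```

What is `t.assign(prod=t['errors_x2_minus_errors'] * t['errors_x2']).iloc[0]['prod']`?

512

add column errors_x2 = events['errors'] * 2:
    user  errors  errors_x2
0    Max       5         10
1   Ravi       7         14
2    Kai      13         26
3    Kai       7         14
4   Ravi      13         26
5    Kai       4          8
6    Kai       1          2
7   Ravi       6         12
8    Kai      19         38
9    Max      16         32
10   Kai       6         12
11  Ravi       7         14
drop duplicate user (keep=last):
    user  errors  errors_x2
9    Max      16         32
10   Kai       6         12
11  Ravi       7         14
add column errors_x2_minus_errors = t['errors_x2'] - t['errors']:
    user  errors  errors_x2  errors_x2_minus_errors
9    Max      16         32                      16
10   Kai       6         12                       6
11  Ravi       7         14                       7
add column prod = t['errors_x2_minus_errors'] * t['errors_x2']:
    user  errors  errors_x2  errors_x2_minus_errors  prod
9    Max      16         32                      16   512
10   Kai       6         12                       6    72
11  Ravi       7         14                       7    98
The value at position 0, column 'prod' is 512.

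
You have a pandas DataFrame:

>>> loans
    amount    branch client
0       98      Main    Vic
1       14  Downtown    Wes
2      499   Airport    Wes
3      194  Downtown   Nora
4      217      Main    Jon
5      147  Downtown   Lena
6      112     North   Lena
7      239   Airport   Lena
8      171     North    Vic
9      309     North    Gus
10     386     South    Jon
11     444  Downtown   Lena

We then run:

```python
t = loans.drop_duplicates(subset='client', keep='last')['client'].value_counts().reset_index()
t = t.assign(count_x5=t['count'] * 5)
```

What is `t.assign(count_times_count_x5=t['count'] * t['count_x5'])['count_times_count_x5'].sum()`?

30

drop duplicate client (keep=last):
    amount    branch client
2      499   Airport    Wes
3      194  Downtown   Nora
8      171     North    Vic
9      309     North    Gus
10     386     South    Jon
11     444  Downtown   Lena
value_counts of client:
client
Wes     1
Nora    1
Vic     1
Gus     1
Jon     1
Lena    1
Name: count, dtype: int64
reset_index():
  client  count
0    Wes      1
1   Nora      1
2    Vic      1
3    Gus      1
4    Jon      1
5   Lena      1
add column count_x5 = t['count'] * 5:
  client  count  count_x5
0    Wes      1         5
1   Nora      1         5
2    Vic      1         5
3    Gus      1         5
4    Jon      1         5
5   Lena      1         5
add column count_times_count_x5 = t['count'] * t['count_x5']:
  client  count  count_x5  count_times_count_x5
0    Wes      1         5                     5
1   Nora      1         5                     5
2    Vic      1         5                     5
3    Gus      1         5                     5
4    Jon      1         5                     5
5   Lena      1         5                     5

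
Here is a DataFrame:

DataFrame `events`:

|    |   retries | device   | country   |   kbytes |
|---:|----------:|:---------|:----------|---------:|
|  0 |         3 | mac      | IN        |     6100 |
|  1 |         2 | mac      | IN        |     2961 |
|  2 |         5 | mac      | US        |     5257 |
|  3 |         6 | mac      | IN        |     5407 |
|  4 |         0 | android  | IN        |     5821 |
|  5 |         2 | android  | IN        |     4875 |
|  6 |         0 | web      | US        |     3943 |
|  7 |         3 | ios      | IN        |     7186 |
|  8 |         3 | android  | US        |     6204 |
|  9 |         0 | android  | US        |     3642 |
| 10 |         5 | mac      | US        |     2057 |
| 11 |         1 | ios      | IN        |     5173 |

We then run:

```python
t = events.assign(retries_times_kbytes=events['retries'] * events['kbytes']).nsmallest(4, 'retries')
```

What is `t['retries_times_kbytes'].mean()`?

add column retries_times_kbytes = events['retries'] * events['kbytes']:
    retries   device country  kbytes  retries_times_kbytes
0         3      mac      IN    6100                 18300
1         2      mac      IN    2961                  5922
2         5      mac      US    5257                 26285
3         6      mac      IN    5407                 32442
4         0  android      IN    5821                     0
5         2  android      IN    4875                  9750
6         0      web      US    3943                     0
7         3      ios      IN    7186                 21558
8         3  android      US    6204                 18612
9         0  android      US    3642                     0
10        5      mac      US    2057                 10285
11        1      ios      IN    5173                  5173
take 4 rows with smallest retries:
    retries   device country  kbytes  retries_times_kbytes
4         0  android      IN    5821                     0
6         0      web      US    3943                     0
9         0  android      US    3642                     0
11        1      ios      IN    5173                  5173
The mean of column 'retries_times_kbytes' is 1293.25.

1293.25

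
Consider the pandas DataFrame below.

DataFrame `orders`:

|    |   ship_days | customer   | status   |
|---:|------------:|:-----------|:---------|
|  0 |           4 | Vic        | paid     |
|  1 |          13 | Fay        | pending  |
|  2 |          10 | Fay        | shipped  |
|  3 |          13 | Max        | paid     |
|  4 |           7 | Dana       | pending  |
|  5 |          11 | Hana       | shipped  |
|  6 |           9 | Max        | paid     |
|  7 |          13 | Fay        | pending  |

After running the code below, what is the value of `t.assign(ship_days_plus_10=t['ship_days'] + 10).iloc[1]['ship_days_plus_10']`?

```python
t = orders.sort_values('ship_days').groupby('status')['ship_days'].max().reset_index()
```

23

sort by ship_days:
   ship_days customer   status
0          4      Vic     paid
4          7     Dana  pending
6          9      Max     paid
2         10      Fay  shipped
5         11     Hana  shipped
1         13      Fay  pending
3         13      Max     paid
7         13      Fay  pending
group by status, max of ship_days:
status
paid       13
pending    13
shipped    11
Name: ship_days, dtype: int64
reset_index():
    status  ship_days
0     paid         13
1  pending         13
2  shipped         11
add column ship_days_plus_10 = t['ship_days'] + 10:
    status  ship_days  ship_days_plus_10
0     paid         13                 23
1  pending         13                 23
2  shipped         11                 21
Then the value at position 1, column 'ship_days_plus_10': 23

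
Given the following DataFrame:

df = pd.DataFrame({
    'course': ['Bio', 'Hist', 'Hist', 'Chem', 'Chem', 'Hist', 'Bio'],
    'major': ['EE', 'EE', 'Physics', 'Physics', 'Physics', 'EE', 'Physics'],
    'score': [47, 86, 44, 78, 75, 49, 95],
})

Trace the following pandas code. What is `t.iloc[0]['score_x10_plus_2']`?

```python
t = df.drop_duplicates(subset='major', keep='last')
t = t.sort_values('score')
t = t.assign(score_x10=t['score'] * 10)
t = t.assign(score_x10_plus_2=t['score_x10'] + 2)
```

492

drop duplicate major (keep=last):
  course    major  score
5   Hist       EE     49
6    Bio  Physics     95
sort by score:
  course    major  score
5   Hist       EE     49
6    Bio  Physics     95
add column score_x10 = t['score'] * 10:
  course    major  score  score_x10
5   Hist       EE     49        490
6    Bio  Physics     95        950
add column score_x10_plus_2 = t['score_x10'] + 2:
  course    major  score  score_x10  score_x10_plus_2
5   Hist       EE     49        490               492
6    Bio  Physics     95        950               952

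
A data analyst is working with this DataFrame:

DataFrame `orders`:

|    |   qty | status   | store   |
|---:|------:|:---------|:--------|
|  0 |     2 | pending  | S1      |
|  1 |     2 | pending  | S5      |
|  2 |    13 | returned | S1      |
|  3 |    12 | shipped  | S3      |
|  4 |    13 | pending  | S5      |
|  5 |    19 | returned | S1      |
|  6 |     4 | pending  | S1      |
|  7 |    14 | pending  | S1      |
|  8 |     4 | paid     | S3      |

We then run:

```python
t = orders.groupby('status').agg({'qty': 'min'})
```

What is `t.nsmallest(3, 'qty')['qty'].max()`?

12

group by status, min of qty:
          qty
status       
paid        4
pending     2
returned   13
shipped    12
take 3 rows with smallest qty:
         qty
status      
pending    2
paid       4
shipped   12
The max of column 'qty' is 12.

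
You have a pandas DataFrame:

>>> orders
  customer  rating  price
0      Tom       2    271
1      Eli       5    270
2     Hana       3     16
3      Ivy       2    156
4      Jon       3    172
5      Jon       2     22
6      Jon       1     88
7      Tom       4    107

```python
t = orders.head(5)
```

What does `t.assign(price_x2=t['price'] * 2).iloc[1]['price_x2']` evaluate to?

540

take first 5 rows:
  customer  rating  price
0      Tom       2    271
1      Eli       5    270
2     Hana       3     16
3      Ivy       2    156
4      Jon       3    172
add column price_x2 = t['price'] * 2:
  customer  rating  price  price_x2
0      Tom       2    271       542
1      Eli       5    270       540
2     Hana       3     16        32
3      Ivy       2    156       312
4      Jon       3    172       344
Hence 540.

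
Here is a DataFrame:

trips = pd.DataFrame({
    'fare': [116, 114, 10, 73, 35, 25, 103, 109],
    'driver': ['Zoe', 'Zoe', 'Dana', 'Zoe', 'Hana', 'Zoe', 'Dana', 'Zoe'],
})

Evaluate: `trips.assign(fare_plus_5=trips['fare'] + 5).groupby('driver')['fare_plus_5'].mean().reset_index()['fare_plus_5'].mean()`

64.6333333333

add column fare_plus_5 = trips['fare'] + 5:
   fare driver  fare_plus_5
0   116    Zoe          121
1   114    Zoe          119
2    10   Dana           15
3    73    Zoe           78
4    35   Hana           40
5    25    Zoe           30
6   103   Dana          108
7   109    Zoe          114
group by driver, mean of fare_plus_5:
driver
Dana    61.5
Hana    40.0
Zoe     92.4
Name: fare_plus_5, dtype: float64
reset_index():
  driver  fare_plus_5
0   Dana         61.5
1   Hana         40.0
2    Zoe         92.4
mean of column 'fare_plus_5' → 64.6333333333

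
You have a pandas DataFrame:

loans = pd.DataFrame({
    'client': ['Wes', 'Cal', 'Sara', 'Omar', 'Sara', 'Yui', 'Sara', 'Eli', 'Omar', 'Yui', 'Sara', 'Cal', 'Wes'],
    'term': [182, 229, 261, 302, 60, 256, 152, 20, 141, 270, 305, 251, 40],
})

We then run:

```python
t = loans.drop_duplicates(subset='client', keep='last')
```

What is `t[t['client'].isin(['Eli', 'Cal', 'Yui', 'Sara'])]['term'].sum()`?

846

drop duplicate client (keep=last):
   client  term
7     Eli    20
8    Omar   141
9     Yui   270
10   Sara   305
11    Cal   251
12    Wes    40
filter rows where client in ['Eli', 'Cal', 'Yui', 'Sara']:
   client  term
7     Eli    20
9     Yui   270
10   Sara   305
11    Cal   251
Hence 846.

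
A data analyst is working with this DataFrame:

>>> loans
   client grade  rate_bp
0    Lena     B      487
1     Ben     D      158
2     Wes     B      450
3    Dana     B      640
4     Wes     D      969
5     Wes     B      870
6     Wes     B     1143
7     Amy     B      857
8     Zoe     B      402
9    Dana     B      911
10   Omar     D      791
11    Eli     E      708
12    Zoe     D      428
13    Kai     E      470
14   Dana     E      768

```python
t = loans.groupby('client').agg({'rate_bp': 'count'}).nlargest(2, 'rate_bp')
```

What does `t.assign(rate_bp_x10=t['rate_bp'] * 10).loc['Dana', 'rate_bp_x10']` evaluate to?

30

group by client, count of rate_bp:
        rate_bp
client         
Amy           1
Ben           1
Dana          3
Eli           1
Kai           1
Lena          1
Omar          1
Wes           4
Zoe           2
take 2 rows with largest rate_bp:
        rate_bp
client         
Wes           4
Dana          3
add column rate_bp_x10 = t['rate_bp'] * 10:
        rate_bp  rate_bp_x10
client                      
Wes           4           40
Dana          3           30
Finally, value at row 'Dana', column 'rate_bp_x10' = 30.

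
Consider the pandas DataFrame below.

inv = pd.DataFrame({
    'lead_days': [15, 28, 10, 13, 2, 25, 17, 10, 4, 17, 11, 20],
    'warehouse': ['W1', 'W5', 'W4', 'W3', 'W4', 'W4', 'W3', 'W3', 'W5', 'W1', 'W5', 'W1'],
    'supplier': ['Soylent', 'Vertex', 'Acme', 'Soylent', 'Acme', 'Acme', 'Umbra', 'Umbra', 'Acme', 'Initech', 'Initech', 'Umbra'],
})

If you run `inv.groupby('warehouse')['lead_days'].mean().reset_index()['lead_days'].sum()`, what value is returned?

group by warehouse, mean of lead_days:
warehouse
W1    17.333333
W3    13.333333
W4    12.333333
W5    14.333333
Name: lead_days, dtype: float64
reset_index():
  warehouse  lead_days
0        W1  17.333333
1        W3  13.333333
2        W4  12.333333
3        W5  14.333333
So sum() = 57.3333333333.

57.3333333333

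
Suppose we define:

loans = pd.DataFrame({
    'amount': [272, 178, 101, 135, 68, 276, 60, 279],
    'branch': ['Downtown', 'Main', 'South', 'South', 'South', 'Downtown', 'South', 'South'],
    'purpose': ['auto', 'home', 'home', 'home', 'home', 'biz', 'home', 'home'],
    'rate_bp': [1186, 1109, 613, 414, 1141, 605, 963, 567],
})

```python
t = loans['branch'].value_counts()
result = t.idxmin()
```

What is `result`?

value_counts of branch:
branch
South       5
Downtown    2
Main        1
Name: count, dtype: int64
Then the label with the smallest value: Main

Main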